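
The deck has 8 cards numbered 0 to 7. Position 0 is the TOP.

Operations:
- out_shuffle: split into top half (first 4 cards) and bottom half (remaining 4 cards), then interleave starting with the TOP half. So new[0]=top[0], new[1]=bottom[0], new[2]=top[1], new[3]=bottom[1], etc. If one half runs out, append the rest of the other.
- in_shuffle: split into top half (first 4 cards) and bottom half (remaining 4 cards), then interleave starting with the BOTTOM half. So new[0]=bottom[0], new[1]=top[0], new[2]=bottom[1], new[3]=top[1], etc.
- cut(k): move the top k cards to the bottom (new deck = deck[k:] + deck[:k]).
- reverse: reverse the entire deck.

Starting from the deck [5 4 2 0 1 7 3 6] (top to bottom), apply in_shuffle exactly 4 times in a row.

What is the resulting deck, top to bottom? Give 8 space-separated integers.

Answer: 0 6 2 3 4 7 5 1

Derivation:
After op 1 (in_shuffle): [1 5 7 4 3 2 6 0]
After op 2 (in_shuffle): [3 1 2 5 6 7 0 4]
After op 3 (in_shuffle): [6 3 7 1 0 2 4 5]
After op 4 (in_shuffle): [0 6 2 3 4 7 5 1]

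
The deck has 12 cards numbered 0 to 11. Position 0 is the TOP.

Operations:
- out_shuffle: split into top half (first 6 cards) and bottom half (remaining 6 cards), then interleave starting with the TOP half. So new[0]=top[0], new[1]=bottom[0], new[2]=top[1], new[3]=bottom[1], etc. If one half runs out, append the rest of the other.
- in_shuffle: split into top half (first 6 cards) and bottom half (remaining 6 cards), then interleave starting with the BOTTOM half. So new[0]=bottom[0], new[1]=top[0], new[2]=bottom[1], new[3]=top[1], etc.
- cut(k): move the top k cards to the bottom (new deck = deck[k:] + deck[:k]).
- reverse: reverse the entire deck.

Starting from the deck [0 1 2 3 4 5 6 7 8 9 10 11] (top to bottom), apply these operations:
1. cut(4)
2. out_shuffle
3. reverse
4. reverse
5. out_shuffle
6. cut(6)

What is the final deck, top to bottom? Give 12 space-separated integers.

After op 1 (cut(4)): [4 5 6 7 8 9 10 11 0 1 2 3]
After op 2 (out_shuffle): [4 10 5 11 6 0 7 1 8 2 9 3]
After op 3 (reverse): [3 9 2 8 1 7 0 6 11 5 10 4]
After op 4 (reverse): [4 10 5 11 6 0 7 1 8 2 9 3]
After op 5 (out_shuffle): [4 7 10 1 5 8 11 2 6 9 0 3]
After op 6 (cut(6)): [11 2 6 9 0 3 4 7 10 1 5 8]

Answer: 11 2 6 9 0 3 4 7 10 1 5 8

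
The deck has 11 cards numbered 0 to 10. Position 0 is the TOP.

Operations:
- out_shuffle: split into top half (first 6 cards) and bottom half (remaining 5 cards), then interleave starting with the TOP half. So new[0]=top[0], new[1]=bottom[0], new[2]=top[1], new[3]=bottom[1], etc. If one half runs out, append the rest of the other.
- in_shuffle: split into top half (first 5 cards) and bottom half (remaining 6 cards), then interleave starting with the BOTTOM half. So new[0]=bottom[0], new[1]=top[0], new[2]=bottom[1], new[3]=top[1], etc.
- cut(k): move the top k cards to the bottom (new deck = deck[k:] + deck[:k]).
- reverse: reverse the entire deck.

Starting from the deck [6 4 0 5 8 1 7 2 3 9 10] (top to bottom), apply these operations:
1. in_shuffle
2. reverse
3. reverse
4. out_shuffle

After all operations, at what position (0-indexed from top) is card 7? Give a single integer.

Answer: 4

Derivation:
After op 1 (in_shuffle): [1 6 7 4 2 0 3 5 9 8 10]
After op 2 (reverse): [10 8 9 5 3 0 2 4 7 6 1]
After op 3 (reverse): [1 6 7 4 2 0 3 5 9 8 10]
After op 4 (out_shuffle): [1 3 6 5 7 9 4 8 2 10 0]
Card 7 is at position 4.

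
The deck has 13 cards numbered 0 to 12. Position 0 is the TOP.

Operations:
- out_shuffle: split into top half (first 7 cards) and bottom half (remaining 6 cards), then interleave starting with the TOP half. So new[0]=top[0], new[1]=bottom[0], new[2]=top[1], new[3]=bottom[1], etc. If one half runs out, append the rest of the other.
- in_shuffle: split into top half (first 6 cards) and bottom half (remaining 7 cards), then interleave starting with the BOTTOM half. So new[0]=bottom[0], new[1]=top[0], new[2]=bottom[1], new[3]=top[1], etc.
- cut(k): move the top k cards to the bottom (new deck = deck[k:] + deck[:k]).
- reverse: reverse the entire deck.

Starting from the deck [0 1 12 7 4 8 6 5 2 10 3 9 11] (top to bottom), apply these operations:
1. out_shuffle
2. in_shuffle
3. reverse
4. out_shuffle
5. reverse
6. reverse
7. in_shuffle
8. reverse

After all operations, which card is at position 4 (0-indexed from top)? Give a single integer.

After op 1 (out_shuffle): [0 5 1 2 12 10 7 3 4 9 8 11 6]
After op 2 (in_shuffle): [7 0 3 5 4 1 9 2 8 12 11 10 6]
After op 3 (reverse): [6 10 11 12 8 2 9 1 4 5 3 0 7]
After op 4 (out_shuffle): [6 1 10 4 11 5 12 3 8 0 2 7 9]
After op 5 (reverse): [9 7 2 0 8 3 12 5 11 4 10 1 6]
After op 6 (reverse): [6 1 10 4 11 5 12 3 8 0 2 7 9]
After op 7 (in_shuffle): [12 6 3 1 8 10 0 4 2 11 7 5 9]
After op 8 (reverse): [9 5 7 11 2 4 0 10 8 1 3 6 12]
Position 4: card 2.

Answer: 2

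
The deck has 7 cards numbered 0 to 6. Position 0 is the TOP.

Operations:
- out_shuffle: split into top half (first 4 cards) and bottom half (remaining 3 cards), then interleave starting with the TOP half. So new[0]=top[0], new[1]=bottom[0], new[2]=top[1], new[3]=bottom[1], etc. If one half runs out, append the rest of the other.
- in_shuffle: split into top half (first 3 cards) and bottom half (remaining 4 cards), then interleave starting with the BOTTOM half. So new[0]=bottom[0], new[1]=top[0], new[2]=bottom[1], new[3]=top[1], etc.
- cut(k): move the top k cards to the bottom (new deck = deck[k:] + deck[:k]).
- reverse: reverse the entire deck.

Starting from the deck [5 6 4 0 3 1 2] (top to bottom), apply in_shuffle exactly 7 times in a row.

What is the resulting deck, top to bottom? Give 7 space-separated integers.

After op 1 (in_shuffle): [0 5 3 6 1 4 2]
After op 2 (in_shuffle): [6 0 1 5 4 3 2]
After op 3 (in_shuffle): [5 6 4 0 3 1 2]
After op 4 (in_shuffle): [0 5 3 6 1 4 2]
After op 5 (in_shuffle): [6 0 1 5 4 3 2]
After op 6 (in_shuffle): [5 6 4 0 3 1 2]
After op 7 (in_shuffle): [0 5 3 6 1 4 2]

Answer: 0 5 3 6 1 4 2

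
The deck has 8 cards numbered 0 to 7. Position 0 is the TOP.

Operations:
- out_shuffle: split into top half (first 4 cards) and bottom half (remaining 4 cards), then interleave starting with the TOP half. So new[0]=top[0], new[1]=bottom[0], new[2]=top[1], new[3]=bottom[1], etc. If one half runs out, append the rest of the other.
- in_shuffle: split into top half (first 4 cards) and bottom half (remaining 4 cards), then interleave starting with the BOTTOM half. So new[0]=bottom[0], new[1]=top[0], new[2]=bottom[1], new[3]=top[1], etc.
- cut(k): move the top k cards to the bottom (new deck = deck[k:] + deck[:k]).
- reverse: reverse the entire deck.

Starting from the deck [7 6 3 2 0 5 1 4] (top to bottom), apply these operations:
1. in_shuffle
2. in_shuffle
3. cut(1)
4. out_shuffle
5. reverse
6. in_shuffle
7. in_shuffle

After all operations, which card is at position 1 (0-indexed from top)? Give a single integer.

Answer: 2

Derivation:
After op 1 (in_shuffle): [0 7 5 6 1 3 4 2]
After op 2 (in_shuffle): [1 0 3 7 4 5 2 6]
After op 3 (cut(1)): [0 3 7 4 5 2 6 1]
After op 4 (out_shuffle): [0 5 3 2 7 6 4 1]
After op 5 (reverse): [1 4 6 7 2 3 5 0]
After op 6 (in_shuffle): [2 1 3 4 5 6 0 7]
After op 7 (in_shuffle): [5 2 6 1 0 3 7 4]
Position 1: card 2.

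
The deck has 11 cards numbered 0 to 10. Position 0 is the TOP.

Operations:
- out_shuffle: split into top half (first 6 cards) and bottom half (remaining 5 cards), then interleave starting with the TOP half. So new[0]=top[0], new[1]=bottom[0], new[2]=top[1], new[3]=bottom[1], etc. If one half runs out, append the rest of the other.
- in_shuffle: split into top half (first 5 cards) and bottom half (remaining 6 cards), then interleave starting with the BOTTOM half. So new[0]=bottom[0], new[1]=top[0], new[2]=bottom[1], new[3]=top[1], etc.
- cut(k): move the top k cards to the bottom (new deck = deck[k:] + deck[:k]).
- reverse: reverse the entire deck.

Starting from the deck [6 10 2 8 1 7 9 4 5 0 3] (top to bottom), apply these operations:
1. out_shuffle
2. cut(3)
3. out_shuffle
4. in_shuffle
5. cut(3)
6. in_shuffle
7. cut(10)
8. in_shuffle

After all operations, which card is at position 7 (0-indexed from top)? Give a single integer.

Answer: 5

Derivation:
After op 1 (out_shuffle): [6 9 10 4 2 5 8 0 1 3 7]
After op 2 (cut(3)): [4 2 5 8 0 1 3 7 6 9 10]
After op 3 (out_shuffle): [4 3 2 7 5 6 8 9 0 10 1]
After op 4 (in_shuffle): [6 4 8 3 9 2 0 7 10 5 1]
After op 5 (cut(3)): [3 9 2 0 7 10 5 1 6 4 8]
After op 6 (in_shuffle): [10 3 5 9 1 2 6 0 4 7 8]
After op 7 (cut(10)): [8 10 3 5 9 1 2 6 0 4 7]
After op 8 (in_shuffle): [1 8 2 10 6 3 0 5 4 9 7]
Position 7: card 5.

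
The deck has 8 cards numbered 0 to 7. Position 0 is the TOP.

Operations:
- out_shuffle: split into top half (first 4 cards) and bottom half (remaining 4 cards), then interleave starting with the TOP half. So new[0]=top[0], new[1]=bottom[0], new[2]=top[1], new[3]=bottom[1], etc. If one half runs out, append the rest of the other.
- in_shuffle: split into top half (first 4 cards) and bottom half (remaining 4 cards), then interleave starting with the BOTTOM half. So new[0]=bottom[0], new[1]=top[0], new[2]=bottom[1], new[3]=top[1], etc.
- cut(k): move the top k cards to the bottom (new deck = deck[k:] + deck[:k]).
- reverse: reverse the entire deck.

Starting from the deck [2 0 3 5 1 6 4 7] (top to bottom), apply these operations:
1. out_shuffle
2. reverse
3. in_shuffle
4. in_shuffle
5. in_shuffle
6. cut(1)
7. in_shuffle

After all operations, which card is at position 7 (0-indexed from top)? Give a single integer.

Answer: 3

Derivation:
After op 1 (out_shuffle): [2 1 0 6 3 4 5 7]
After op 2 (reverse): [7 5 4 3 6 0 1 2]
After op 3 (in_shuffle): [6 7 0 5 1 4 2 3]
After op 4 (in_shuffle): [1 6 4 7 2 0 3 5]
After op 5 (in_shuffle): [2 1 0 6 3 4 5 7]
After op 6 (cut(1)): [1 0 6 3 4 5 7 2]
After op 7 (in_shuffle): [4 1 5 0 7 6 2 3]
Position 7: card 3.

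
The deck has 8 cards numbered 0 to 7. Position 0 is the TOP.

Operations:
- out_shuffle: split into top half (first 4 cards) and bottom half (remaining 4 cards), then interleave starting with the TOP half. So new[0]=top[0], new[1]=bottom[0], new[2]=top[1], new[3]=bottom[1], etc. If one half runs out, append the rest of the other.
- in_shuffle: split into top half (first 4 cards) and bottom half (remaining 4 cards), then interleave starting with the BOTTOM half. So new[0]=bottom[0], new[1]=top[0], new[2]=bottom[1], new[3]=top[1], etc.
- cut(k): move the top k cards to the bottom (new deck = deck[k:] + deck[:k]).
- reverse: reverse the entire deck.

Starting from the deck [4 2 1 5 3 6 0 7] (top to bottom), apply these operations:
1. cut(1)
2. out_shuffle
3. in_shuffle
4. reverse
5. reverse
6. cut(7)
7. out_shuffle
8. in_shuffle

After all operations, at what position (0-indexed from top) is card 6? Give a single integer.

After op 1 (cut(1)): [2 1 5 3 6 0 7 4]
After op 2 (out_shuffle): [2 6 1 0 5 7 3 4]
After op 3 (in_shuffle): [5 2 7 6 3 1 4 0]
After op 4 (reverse): [0 4 1 3 6 7 2 5]
After op 5 (reverse): [5 2 7 6 3 1 4 0]
After op 6 (cut(7)): [0 5 2 7 6 3 1 4]
After op 7 (out_shuffle): [0 6 5 3 2 1 7 4]
After op 8 (in_shuffle): [2 0 1 6 7 5 4 3]
Card 6 is at position 3.

Answer: 3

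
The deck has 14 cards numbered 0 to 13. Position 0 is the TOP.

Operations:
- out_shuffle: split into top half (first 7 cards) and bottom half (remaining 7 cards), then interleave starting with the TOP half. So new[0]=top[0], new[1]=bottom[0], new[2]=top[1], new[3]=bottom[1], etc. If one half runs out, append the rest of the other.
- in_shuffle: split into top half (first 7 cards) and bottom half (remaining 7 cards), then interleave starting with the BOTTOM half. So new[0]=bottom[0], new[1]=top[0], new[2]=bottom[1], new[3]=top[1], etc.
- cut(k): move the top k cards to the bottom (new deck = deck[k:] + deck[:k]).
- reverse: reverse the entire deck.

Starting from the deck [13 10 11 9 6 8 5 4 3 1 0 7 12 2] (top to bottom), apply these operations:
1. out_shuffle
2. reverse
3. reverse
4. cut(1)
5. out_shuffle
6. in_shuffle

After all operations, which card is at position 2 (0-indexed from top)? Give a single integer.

Answer: 1

Derivation:
After op 1 (out_shuffle): [13 4 10 3 11 1 9 0 6 7 8 12 5 2]
After op 2 (reverse): [2 5 12 8 7 6 0 9 1 11 3 10 4 13]
After op 3 (reverse): [13 4 10 3 11 1 9 0 6 7 8 12 5 2]
After op 4 (cut(1)): [4 10 3 11 1 9 0 6 7 8 12 5 2 13]
After op 5 (out_shuffle): [4 6 10 7 3 8 11 12 1 5 9 2 0 13]
After op 6 (in_shuffle): [12 4 1 6 5 10 9 7 2 3 0 8 13 11]
Position 2: card 1.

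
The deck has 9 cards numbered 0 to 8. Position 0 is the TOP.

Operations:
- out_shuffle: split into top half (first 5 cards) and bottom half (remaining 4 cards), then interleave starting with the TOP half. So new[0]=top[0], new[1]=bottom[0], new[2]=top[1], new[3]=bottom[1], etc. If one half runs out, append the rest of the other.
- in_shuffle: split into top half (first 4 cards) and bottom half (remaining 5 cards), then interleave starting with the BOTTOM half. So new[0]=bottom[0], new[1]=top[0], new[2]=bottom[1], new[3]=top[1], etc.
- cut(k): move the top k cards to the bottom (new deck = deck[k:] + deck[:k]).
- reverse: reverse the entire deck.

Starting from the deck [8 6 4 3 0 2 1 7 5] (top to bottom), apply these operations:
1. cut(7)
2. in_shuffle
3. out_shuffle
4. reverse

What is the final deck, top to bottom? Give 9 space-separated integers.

After op 1 (cut(7)): [7 5 8 6 4 3 0 2 1]
After op 2 (in_shuffle): [4 7 3 5 0 8 2 6 1]
After op 3 (out_shuffle): [4 8 7 2 3 6 5 1 0]
After op 4 (reverse): [0 1 5 6 3 2 7 8 4]

Answer: 0 1 5 6 3 2 7 8 4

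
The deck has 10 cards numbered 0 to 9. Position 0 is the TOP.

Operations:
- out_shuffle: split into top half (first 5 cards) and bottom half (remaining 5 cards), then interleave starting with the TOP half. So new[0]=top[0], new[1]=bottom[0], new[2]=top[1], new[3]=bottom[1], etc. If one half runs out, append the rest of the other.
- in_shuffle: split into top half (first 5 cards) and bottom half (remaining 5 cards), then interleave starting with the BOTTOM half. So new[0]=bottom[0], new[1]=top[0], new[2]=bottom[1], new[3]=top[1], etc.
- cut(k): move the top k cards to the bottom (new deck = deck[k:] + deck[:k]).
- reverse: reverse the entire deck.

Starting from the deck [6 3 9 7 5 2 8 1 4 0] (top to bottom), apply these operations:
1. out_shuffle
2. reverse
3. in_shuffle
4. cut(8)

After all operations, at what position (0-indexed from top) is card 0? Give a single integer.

After op 1 (out_shuffle): [6 2 3 8 9 1 7 4 5 0]
After op 2 (reverse): [0 5 4 7 1 9 8 3 2 6]
After op 3 (in_shuffle): [9 0 8 5 3 4 2 7 6 1]
After op 4 (cut(8)): [6 1 9 0 8 5 3 4 2 7]
Card 0 is at position 3.

Answer: 3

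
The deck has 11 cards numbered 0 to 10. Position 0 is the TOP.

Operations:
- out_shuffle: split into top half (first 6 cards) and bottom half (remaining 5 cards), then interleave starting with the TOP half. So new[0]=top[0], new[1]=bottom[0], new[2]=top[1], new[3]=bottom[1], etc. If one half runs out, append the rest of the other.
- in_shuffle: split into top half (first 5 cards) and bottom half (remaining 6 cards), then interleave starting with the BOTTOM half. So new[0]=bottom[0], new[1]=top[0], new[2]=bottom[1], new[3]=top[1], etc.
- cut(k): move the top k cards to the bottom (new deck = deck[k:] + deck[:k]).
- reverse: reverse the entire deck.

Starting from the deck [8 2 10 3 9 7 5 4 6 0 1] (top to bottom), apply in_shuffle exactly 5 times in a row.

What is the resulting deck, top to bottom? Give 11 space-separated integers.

After op 1 (in_shuffle): [7 8 5 2 4 10 6 3 0 9 1]
After op 2 (in_shuffle): [10 7 6 8 3 5 0 2 9 4 1]
After op 3 (in_shuffle): [5 10 0 7 2 6 9 8 4 3 1]
After op 4 (in_shuffle): [6 5 9 10 8 0 4 7 3 2 1]
After op 5 (in_shuffle): [0 6 4 5 7 9 3 10 2 8 1]

Answer: 0 6 4 5 7 9 3 10 2 8 1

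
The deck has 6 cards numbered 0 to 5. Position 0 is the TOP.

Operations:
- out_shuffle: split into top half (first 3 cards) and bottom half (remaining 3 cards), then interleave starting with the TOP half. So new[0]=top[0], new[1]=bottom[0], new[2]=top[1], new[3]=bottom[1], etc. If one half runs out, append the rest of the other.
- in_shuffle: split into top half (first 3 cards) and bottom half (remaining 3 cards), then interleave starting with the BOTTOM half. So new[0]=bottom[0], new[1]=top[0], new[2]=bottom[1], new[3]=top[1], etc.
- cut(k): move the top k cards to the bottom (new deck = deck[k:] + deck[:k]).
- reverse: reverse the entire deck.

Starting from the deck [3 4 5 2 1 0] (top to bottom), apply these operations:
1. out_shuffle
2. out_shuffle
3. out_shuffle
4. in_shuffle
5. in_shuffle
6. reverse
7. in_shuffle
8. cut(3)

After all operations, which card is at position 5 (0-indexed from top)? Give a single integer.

After op 1 (out_shuffle): [3 2 4 1 5 0]
After op 2 (out_shuffle): [3 1 2 5 4 0]
After op 3 (out_shuffle): [3 5 1 4 2 0]
After op 4 (in_shuffle): [4 3 2 5 0 1]
After op 5 (in_shuffle): [5 4 0 3 1 2]
After op 6 (reverse): [2 1 3 0 4 5]
After op 7 (in_shuffle): [0 2 4 1 5 3]
After op 8 (cut(3)): [1 5 3 0 2 4]
Position 5: card 4.

Answer: 4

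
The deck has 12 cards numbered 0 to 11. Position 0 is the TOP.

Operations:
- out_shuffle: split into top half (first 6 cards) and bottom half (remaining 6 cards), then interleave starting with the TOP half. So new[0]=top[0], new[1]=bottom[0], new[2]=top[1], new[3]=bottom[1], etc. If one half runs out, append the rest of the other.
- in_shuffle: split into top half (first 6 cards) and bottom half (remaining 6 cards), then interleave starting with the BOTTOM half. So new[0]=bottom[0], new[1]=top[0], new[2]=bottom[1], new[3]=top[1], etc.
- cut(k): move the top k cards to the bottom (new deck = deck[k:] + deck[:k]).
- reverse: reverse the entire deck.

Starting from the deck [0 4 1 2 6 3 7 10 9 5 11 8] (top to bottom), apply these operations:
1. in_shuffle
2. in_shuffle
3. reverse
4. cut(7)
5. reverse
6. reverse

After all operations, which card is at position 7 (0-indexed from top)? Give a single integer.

Answer: 9

Derivation:
After op 1 (in_shuffle): [7 0 10 4 9 1 5 2 11 6 8 3]
After op 2 (in_shuffle): [5 7 2 0 11 10 6 4 8 9 3 1]
After op 3 (reverse): [1 3 9 8 4 6 10 11 0 2 7 5]
After op 4 (cut(7)): [11 0 2 7 5 1 3 9 8 4 6 10]
After op 5 (reverse): [10 6 4 8 9 3 1 5 7 2 0 11]
After op 6 (reverse): [11 0 2 7 5 1 3 9 8 4 6 10]
Position 7: card 9.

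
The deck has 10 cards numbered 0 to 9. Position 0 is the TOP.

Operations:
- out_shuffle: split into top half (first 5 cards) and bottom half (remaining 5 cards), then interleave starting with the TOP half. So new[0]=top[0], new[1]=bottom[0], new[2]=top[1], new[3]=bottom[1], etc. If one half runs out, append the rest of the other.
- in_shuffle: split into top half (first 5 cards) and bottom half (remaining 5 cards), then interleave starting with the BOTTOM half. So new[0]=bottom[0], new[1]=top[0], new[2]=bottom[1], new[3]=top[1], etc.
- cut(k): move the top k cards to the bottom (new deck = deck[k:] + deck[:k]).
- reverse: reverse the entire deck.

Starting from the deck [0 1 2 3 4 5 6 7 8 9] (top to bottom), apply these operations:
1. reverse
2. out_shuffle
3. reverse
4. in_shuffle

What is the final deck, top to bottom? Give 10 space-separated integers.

Answer: 7 0 3 5 8 1 4 6 9 2

Derivation:
After op 1 (reverse): [9 8 7 6 5 4 3 2 1 0]
After op 2 (out_shuffle): [9 4 8 3 7 2 6 1 5 0]
After op 3 (reverse): [0 5 1 6 2 7 3 8 4 9]
After op 4 (in_shuffle): [7 0 3 5 8 1 4 6 9 2]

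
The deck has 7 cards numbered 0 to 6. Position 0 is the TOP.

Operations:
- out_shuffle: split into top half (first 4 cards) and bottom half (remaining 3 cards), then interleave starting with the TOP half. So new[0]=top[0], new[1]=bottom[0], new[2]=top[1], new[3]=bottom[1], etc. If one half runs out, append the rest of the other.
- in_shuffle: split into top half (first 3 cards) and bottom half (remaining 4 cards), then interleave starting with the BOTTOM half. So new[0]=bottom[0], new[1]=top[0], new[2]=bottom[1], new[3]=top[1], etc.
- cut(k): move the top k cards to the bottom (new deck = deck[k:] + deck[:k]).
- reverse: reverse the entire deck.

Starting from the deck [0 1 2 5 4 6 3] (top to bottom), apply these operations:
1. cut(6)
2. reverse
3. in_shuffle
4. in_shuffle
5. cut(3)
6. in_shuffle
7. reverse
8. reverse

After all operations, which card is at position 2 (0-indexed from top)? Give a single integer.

Answer: 4

Derivation:
After op 1 (cut(6)): [3 0 1 2 5 4 6]
After op 2 (reverse): [6 4 5 2 1 0 3]
After op 3 (in_shuffle): [2 6 1 4 0 5 3]
After op 4 (in_shuffle): [4 2 0 6 5 1 3]
After op 5 (cut(3)): [6 5 1 3 4 2 0]
After op 6 (in_shuffle): [3 6 4 5 2 1 0]
After op 7 (reverse): [0 1 2 5 4 6 3]
After op 8 (reverse): [3 6 4 5 2 1 0]
Position 2: card 4.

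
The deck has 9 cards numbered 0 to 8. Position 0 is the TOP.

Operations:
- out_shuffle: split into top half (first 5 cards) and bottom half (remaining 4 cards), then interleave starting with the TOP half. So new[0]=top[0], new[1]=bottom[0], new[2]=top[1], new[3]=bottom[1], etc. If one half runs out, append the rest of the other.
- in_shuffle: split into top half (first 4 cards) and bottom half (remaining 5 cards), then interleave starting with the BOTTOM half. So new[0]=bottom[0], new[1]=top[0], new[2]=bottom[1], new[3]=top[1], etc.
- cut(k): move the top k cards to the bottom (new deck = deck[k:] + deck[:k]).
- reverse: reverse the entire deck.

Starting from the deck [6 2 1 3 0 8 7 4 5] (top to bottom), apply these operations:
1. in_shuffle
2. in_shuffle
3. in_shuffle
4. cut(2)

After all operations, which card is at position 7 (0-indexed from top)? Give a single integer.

Answer: 4

Derivation:
After op 1 (in_shuffle): [0 6 8 2 7 1 4 3 5]
After op 2 (in_shuffle): [7 0 1 6 4 8 3 2 5]
After op 3 (in_shuffle): [4 7 8 0 3 1 2 6 5]
After op 4 (cut(2)): [8 0 3 1 2 6 5 4 7]
Position 7: card 4.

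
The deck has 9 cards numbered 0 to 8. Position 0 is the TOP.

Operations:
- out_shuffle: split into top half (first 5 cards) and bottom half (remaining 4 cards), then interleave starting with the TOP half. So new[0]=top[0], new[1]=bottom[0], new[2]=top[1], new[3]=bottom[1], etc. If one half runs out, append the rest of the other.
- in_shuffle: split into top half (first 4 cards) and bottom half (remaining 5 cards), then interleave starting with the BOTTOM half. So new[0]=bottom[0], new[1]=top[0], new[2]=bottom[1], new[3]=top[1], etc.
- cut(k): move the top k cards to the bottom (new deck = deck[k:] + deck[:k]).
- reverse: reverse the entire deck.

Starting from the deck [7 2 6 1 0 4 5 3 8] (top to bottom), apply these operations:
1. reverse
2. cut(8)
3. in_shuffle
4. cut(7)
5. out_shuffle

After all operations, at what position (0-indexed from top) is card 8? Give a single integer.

Answer: 1

Derivation:
After op 1 (reverse): [8 3 5 4 0 1 6 2 7]
After op 2 (cut(8)): [7 8 3 5 4 0 1 6 2]
After op 3 (in_shuffle): [4 7 0 8 1 3 6 5 2]
After op 4 (cut(7)): [5 2 4 7 0 8 1 3 6]
After op 5 (out_shuffle): [5 8 2 1 4 3 7 6 0]
Card 8 is at position 1.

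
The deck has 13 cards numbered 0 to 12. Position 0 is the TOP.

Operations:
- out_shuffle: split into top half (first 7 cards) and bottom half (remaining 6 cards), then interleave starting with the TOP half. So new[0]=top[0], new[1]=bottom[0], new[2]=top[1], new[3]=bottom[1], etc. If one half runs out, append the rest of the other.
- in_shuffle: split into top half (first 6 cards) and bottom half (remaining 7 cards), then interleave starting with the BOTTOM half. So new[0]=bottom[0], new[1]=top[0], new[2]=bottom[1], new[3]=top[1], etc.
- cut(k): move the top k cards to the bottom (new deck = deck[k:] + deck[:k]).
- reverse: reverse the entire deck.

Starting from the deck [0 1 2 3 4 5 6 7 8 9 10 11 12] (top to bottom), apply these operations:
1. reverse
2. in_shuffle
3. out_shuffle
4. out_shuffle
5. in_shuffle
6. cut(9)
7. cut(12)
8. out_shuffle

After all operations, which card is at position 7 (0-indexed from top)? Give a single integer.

After op 1 (reverse): [12 11 10 9 8 7 6 5 4 3 2 1 0]
After op 2 (in_shuffle): [6 12 5 11 4 10 3 9 2 8 1 7 0]
After op 3 (out_shuffle): [6 9 12 2 5 8 11 1 4 7 10 0 3]
After op 4 (out_shuffle): [6 1 9 4 12 7 2 10 5 0 8 3 11]
After op 5 (in_shuffle): [2 6 10 1 5 9 0 4 8 12 3 7 11]
After op 6 (cut(9)): [12 3 7 11 2 6 10 1 5 9 0 4 8]
After op 7 (cut(12)): [8 12 3 7 11 2 6 10 1 5 9 0 4]
After op 8 (out_shuffle): [8 10 12 1 3 5 7 9 11 0 2 4 6]
Position 7: card 9.

Answer: 9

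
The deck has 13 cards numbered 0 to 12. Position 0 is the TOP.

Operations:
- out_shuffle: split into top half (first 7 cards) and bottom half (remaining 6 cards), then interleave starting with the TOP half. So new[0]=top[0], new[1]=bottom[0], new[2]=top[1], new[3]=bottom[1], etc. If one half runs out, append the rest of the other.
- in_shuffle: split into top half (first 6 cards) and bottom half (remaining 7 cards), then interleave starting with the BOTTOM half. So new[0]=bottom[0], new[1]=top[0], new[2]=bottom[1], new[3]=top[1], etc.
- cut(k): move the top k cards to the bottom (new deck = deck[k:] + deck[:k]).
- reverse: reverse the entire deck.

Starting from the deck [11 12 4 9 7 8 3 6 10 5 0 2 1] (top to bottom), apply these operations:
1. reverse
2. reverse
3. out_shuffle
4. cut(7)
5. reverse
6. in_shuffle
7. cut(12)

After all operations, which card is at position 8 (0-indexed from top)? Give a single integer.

After op 1 (reverse): [1 2 0 5 10 6 3 8 7 9 4 12 11]
After op 2 (reverse): [11 12 4 9 7 8 3 6 10 5 0 2 1]
After op 3 (out_shuffle): [11 6 12 10 4 5 9 0 7 2 8 1 3]
After op 4 (cut(7)): [0 7 2 8 1 3 11 6 12 10 4 5 9]
After op 5 (reverse): [9 5 4 10 12 6 11 3 1 8 2 7 0]
After op 6 (in_shuffle): [11 9 3 5 1 4 8 10 2 12 7 6 0]
After op 7 (cut(12)): [0 11 9 3 5 1 4 8 10 2 12 7 6]
Position 8: card 10.

Answer: 10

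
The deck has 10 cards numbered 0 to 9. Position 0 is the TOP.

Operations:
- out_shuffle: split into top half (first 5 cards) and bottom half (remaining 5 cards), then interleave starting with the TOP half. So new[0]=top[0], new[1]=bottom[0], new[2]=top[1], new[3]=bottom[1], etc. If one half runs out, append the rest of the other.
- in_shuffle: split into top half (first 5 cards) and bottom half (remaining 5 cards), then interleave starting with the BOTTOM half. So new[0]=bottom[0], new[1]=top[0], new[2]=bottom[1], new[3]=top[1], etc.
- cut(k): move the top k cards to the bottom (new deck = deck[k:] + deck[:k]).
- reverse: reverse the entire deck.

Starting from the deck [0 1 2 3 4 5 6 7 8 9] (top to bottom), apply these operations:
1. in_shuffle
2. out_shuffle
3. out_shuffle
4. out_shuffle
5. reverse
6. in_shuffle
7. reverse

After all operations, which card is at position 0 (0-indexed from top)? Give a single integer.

Answer: 7

Derivation:
After op 1 (in_shuffle): [5 0 6 1 7 2 8 3 9 4]
After op 2 (out_shuffle): [5 2 0 8 6 3 1 9 7 4]
After op 3 (out_shuffle): [5 3 2 1 0 9 8 7 6 4]
After op 4 (out_shuffle): [5 9 3 8 2 7 1 6 0 4]
After op 5 (reverse): [4 0 6 1 7 2 8 3 9 5]
After op 6 (in_shuffle): [2 4 8 0 3 6 9 1 5 7]
After op 7 (reverse): [7 5 1 9 6 3 0 8 4 2]
Position 0: card 7.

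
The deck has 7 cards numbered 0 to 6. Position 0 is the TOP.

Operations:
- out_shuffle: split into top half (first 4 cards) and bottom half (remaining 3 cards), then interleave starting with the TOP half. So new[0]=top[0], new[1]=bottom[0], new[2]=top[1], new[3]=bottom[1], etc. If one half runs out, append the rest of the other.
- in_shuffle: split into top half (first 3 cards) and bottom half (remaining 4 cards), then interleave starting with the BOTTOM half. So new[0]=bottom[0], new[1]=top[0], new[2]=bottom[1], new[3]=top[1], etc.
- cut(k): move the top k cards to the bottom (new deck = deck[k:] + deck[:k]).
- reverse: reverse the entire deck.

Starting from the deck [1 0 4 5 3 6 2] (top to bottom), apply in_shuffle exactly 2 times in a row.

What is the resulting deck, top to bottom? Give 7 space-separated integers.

Answer: 0 5 6 1 4 3 2

Derivation:
After op 1 (in_shuffle): [5 1 3 0 6 4 2]
After op 2 (in_shuffle): [0 5 6 1 4 3 2]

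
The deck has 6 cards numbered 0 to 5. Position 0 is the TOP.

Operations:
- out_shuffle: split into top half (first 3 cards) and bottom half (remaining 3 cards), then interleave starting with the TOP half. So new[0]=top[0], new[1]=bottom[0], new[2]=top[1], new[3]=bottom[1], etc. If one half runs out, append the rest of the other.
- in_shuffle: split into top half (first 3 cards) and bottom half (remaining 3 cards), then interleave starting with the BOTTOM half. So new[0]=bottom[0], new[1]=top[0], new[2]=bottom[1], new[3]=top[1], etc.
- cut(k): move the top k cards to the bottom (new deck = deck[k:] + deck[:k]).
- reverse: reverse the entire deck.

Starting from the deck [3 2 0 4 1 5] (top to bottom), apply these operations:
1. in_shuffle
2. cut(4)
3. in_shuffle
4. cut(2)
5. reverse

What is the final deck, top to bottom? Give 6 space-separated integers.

Answer: 5 3 4 2 0 1

Derivation:
After op 1 (in_shuffle): [4 3 1 2 5 0]
After op 2 (cut(4)): [5 0 4 3 1 2]
After op 3 (in_shuffle): [3 5 1 0 2 4]
After op 4 (cut(2)): [1 0 2 4 3 5]
After op 5 (reverse): [5 3 4 2 0 1]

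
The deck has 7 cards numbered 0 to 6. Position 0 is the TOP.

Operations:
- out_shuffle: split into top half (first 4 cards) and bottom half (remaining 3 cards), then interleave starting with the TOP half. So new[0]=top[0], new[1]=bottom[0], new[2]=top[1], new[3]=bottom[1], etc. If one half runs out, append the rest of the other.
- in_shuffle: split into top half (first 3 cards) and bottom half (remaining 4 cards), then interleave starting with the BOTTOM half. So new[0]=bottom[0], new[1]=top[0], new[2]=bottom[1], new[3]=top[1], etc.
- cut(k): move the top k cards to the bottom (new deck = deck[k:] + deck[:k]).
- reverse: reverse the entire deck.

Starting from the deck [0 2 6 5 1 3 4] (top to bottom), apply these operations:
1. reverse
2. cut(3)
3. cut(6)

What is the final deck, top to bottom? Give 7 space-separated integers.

After op 1 (reverse): [4 3 1 5 6 2 0]
After op 2 (cut(3)): [5 6 2 0 4 3 1]
After op 3 (cut(6)): [1 5 6 2 0 4 3]

Answer: 1 5 6 2 0 4 3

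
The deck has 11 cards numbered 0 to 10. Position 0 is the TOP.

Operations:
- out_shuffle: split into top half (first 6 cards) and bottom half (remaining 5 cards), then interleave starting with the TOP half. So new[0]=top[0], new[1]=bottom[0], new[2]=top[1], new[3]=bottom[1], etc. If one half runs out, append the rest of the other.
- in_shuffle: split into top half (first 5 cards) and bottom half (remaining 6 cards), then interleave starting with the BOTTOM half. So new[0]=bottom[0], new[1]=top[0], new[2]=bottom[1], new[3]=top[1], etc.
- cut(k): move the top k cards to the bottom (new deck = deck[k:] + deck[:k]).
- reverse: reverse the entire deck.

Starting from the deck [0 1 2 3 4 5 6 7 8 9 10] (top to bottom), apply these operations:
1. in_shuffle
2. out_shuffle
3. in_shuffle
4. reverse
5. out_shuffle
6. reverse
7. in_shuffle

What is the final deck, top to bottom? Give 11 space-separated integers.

Answer: 1 0 10 9 8 7 6 5 4 3 2

Derivation:
After op 1 (in_shuffle): [5 0 6 1 7 2 8 3 9 4 10]
After op 2 (out_shuffle): [5 8 0 3 6 9 1 4 7 10 2]
After op 3 (in_shuffle): [9 5 1 8 4 0 7 3 10 6 2]
After op 4 (reverse): [2 6 10 3 7 0 4 8 1 5 9]
After op 5 (out_shuffle): [2 4 6 8 10 1 3 5 7 9 0]
After op 6 (reverse): [0 9 7 5 3 1 10 8 6 4 2]
After op 7 (in_shuffle): [1 0 10 9 8 7 6 5 4 3 2]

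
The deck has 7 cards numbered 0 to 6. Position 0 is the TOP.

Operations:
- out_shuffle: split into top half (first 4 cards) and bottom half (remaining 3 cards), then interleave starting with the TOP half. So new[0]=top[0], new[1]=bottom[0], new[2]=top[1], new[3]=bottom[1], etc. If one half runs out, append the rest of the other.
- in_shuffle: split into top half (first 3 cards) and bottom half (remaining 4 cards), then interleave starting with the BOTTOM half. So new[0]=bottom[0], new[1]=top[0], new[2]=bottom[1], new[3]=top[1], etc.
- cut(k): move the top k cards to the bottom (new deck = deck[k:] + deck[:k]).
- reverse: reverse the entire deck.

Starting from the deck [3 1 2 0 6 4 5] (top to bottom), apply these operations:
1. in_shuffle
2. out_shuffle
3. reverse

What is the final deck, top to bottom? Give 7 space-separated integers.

Answer: 1 5 6 2 3 4 0

Derivation:
After op 1 (in_shuffle): [0 3 6 1 4 2 5]
After op 2 (out_shuffle): [0 4 3 2 6 5 1]
After op 3 (reverse): [1 5 6 2 3 4 0]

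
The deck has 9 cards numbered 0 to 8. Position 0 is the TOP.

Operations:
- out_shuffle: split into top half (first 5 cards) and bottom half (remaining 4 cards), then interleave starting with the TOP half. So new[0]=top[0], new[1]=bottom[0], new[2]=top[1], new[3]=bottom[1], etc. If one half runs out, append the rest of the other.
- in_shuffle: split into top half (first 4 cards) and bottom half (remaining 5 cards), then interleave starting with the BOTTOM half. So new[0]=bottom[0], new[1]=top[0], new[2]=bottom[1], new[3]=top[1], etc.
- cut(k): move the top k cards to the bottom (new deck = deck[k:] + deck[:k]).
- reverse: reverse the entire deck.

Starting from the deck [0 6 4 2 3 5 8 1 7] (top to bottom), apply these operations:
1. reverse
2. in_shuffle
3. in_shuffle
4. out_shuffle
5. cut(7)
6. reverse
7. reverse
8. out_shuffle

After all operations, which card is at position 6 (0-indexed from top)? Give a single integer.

After op 1 (reverse): [7 1 8 5 3 2 4 6 0]
After op 2 (in_shuffle): [3 7 2 1 4 8 6 5 0]
After op 3 (in_shuffle): [4 3 8 7 6 2 5 1 0]
After op 4 (out_shuffle): [4 2 3 5 8 1 7 0 6]
After op 5 (cut(7)): [0 6 4 2 3 5 8 1 7]
After op 6 (reverse): [7 1 8 5 3 2 4 6 0]
After op 7 (reverse): [0 6 4 2 3 5 8 1 7]
After op 8 (out_shuffle): [0 5 6 8 4 1 2 7 3]
Position 6: card 2.

Answer: 2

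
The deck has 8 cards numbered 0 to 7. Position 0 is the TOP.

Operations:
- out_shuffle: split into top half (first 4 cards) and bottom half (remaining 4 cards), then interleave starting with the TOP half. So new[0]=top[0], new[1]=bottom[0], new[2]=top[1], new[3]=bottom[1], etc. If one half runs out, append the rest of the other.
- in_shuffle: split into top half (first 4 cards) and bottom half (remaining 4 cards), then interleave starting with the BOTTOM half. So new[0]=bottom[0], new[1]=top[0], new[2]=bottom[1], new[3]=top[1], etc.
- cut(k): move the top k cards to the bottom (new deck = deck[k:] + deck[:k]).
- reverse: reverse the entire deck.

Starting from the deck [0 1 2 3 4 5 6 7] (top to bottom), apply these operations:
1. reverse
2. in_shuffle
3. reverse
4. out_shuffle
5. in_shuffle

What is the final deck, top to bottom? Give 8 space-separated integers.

After op 1 (reverse): [7 6 5 4 3 2 1 0]
After op 2 (in_shuffle): [3 7 2 6 1 5 0 4]
After op 3 (reverse): [4 0 5 1 6 2 7 3]
After op 4 (out_shuffle): [4 6 0 2 5 7 1 3]
After op 5 (in_shuffle): [5 4 7 6 1 0 3 2]

Answer: 5 4 7 6 1 0 3 2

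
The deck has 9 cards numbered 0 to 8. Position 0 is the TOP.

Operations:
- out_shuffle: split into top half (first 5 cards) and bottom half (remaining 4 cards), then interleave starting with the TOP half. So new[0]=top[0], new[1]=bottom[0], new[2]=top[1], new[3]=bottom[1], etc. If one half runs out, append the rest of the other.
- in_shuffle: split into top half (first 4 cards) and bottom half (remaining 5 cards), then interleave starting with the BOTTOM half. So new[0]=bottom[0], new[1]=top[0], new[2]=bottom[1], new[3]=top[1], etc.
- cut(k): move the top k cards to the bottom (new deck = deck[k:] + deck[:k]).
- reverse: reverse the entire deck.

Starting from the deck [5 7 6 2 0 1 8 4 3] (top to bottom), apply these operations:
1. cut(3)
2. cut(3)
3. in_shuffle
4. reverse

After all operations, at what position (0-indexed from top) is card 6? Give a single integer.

After op 1 (cut(3)): [2 0 1 8 4 3 5 7 6]
After op 2 (cut(3)): [8 4 3 5 7 6 2 0 1]
After op 3 (in_shuffle): [7 8 6 4 2 3 0 5 1]
After op 4 (reverse): [1 5 0 3 2 4 6 8 7]
Card 6 is at position 6.

Answer: 6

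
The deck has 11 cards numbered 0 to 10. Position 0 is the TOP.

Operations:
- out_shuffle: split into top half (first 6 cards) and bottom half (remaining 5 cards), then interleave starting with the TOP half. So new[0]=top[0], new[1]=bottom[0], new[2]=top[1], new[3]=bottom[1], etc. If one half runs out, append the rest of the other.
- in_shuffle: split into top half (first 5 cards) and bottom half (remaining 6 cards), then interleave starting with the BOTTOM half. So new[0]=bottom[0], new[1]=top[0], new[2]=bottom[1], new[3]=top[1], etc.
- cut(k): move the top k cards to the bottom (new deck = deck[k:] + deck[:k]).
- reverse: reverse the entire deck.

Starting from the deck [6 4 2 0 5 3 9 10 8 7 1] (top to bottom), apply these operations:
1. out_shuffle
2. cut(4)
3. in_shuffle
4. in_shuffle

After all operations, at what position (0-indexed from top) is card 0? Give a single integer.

After op 1 (out_shuffle): [6 9 4 10 2 8 0 7 5 1 3]
After op 2 (cut(4)): [2 8 0 7 5 1 3 6 9 4 10]
After op 3 (in_shuffle): [1 2 3 8 6 0 9 7 4 5 10]
After op 4 (in_shuffle): [0 1 9 2 7 3 4 8 5 6 10]
Card 0 is at position 0.

Answer: 0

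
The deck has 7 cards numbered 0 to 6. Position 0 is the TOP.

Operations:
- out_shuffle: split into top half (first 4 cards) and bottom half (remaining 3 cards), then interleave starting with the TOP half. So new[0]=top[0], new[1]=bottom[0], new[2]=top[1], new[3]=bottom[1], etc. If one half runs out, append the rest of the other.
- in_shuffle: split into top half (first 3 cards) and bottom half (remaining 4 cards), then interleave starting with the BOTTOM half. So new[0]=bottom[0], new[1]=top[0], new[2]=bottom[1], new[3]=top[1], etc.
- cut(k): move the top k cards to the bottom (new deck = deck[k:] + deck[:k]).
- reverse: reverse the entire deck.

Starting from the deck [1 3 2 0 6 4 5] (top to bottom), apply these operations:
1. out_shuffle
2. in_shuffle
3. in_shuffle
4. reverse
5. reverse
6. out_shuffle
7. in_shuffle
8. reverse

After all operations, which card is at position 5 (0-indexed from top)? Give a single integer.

After op 1 (out_shuffle): [1 6 3 4 2 5 0]
After op 2 (in_shuffle): [4 1 2 6 5 3 0]
After op 3 (in_shuffle): [6 4 5 1 3 2 0]
After op 4 (reverse): [0 2 3 1 5 4 6]
After op 5 (reverse): [6 4 5 1 3 2 0]
After op 6 (out_shuffle): [6 3 4 2 5 0 1]
After op 7 (in_shuffle): [2 6 5 3 0 4 1]
After op 8 (reverse): [1 4 0 3 5 6 2]
Position 5: card 6.

Answer: 6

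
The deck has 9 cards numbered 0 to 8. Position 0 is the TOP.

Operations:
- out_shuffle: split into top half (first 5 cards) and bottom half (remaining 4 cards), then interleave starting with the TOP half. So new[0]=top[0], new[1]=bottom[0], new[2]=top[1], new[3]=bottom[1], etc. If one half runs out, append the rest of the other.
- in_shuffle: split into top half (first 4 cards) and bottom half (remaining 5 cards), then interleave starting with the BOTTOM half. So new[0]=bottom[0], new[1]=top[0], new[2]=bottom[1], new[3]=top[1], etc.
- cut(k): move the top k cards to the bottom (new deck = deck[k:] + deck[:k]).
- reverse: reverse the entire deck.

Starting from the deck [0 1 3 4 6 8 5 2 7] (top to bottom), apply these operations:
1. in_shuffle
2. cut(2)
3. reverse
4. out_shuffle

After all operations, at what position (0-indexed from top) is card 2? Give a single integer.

After op 1 (in_shuffle): [6 0 8 1 5 3 2 4 7]
After op 2 (cut(2)): [8 1 5 3 2 4 7 6 0]
After op 3 (reverse): [0 6 7 4 2 3 5 1 8]
After op 4 (out_shuffle): [0 3 6 5 7 1 4 8 2]
Card 2 is at position 8.

Answer: 8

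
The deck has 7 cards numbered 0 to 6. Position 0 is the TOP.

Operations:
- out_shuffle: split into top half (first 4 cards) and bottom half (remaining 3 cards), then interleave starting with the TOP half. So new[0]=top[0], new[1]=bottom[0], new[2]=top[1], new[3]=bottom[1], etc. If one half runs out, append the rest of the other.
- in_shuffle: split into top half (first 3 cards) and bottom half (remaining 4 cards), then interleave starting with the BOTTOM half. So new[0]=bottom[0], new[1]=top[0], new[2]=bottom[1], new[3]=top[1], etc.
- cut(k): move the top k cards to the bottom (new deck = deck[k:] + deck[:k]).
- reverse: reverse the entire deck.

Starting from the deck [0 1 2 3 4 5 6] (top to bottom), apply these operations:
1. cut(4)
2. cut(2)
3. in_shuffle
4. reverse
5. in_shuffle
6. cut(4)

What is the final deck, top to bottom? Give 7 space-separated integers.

After op 1 (cut(4)): [4 5 6 0 1 2 3]
After op 2 (cut(2)): [6 0 1 2 3 4 5]
After op 3 (in_shuffle): [2 6 3 0 4 1 5]
After op 4 (reverse): [5 1 4 0 3 6 2]
After op 5 (in_shuffle): [0 5 3 1 6 4 2]
After op 6 (cut(4)): [6 4 2 0 5 3 1]

Answer: 6 4 2 0 5 3 1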